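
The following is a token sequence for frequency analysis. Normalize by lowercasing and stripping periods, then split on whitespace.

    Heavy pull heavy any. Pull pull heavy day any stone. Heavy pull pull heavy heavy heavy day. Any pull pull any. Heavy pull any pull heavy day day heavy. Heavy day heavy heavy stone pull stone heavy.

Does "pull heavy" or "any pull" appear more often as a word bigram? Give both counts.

"pull heavy" (4 vs 3)

"pull heavy": 4 occurrences
"any pull": 3 occurrences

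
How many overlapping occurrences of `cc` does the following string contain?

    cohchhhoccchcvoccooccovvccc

Sliding a length-2 window over the 27 characters (26 positions):
  position 9–10: cc
  position 10–11: cc
  position 16–17: cc
  position 20–21: cc
  position 25–26: cc
  position 26–27: cc

6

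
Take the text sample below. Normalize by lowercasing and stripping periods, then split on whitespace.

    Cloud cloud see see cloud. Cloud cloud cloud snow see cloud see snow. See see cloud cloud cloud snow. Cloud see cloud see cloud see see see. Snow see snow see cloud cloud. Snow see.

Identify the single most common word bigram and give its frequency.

"cloud cloud", 7 times

Bigram frequencies (highest first):
  cloud cloud: 7
  see cloud: 6
  cloud see: 5
  snow see: 5
  see see: 4
  cloud snow: 3
  … (2 more, each ≤ 3)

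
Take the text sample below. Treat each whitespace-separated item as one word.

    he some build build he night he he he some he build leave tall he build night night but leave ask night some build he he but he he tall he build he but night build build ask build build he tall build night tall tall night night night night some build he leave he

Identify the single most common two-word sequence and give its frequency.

"build he", 5 times

Bigram frequencies (highest first):
  build he: 5
  he he: 4
  night night: 4
  some build: 3
  build build: 3
  he build: 3
  … (26 more, each ≤ 2)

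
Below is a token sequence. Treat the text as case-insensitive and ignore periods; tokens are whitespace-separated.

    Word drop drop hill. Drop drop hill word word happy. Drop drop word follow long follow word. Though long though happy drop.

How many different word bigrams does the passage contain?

22 tokens → 21 bigram windows in total.
Repeated bigrams (each contributes count−1 duplicates):
  drop drop: 3
  drop hill: 2
  happy drop: 2
4 duplicate windows → 21 − 4 = 17 distinct.

17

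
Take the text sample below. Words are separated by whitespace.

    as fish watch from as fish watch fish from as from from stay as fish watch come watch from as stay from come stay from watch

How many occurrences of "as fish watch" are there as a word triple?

Scanning the 24 overlapping trigram windows for "as fish watch":
  position 1–3: as fish watch
  position 5–7: as fish watch
  position 14–16: as fish watch

3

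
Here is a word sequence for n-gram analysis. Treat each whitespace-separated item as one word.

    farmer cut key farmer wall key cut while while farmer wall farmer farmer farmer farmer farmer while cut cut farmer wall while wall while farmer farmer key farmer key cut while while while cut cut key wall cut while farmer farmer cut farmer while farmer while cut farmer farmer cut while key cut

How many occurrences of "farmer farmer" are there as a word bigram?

7

Scanning the 52 overlapping bigram windows for "farmer farmer":
  position 12–13: farmer farmer
  position 13–14: farmer farmer
  position 14–15: farmer farmer
  position 15–16: farmer farmer
  position 25–26: farmer farmer
  position 40–41: farmer farmer
  position 48–49: farmer farmer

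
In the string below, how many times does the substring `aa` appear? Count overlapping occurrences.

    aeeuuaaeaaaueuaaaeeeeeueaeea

5

Sliding a length-2 window over the 28 characters (27 positions):
  position 6–7: aa
  position 9–10: aa
  position 10–11: aa
  position 15–16: aa
  position 16–17: aa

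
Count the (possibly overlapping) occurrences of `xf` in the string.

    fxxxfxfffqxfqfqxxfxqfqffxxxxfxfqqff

6

Sliding a length-2 window over the 35 characters (34 positions):
  position 4–5: xf
  position 6–7: xf
  position 11–12: xf
  position 17–18: xf
  position 28–29: xf
  position 30–31: xf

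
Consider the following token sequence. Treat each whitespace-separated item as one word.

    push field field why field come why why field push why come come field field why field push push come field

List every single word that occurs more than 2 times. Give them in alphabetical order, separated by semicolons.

come; field; push; why

Unigram counts meeting the condition (more than 2 times):
  come: 4
  field: 8
  push: 4
  why: 5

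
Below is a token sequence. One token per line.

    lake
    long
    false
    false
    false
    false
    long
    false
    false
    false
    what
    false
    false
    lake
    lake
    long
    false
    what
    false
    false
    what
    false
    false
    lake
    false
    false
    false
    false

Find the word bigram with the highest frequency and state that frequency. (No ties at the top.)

Bigram frequencies (highest first):
  false false: 11
  long false: 3
  false what: 3
  what false: 3
  lake long: 2
  false lake: 2
  … (3 more, each ≤ 1)

"false false", 11 times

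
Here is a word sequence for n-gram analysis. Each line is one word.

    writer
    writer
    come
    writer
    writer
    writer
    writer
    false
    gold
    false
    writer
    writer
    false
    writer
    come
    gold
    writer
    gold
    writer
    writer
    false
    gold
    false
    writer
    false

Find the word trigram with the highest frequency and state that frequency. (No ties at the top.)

Trigram frequencies (highest first):
  writer writer false: 3
  writer writer writer: 2
  writer false gold: 2
  false gold false: 2
  gold false writer: 2
  writer writer come: 1
  … (11 more, each ≤ 1)

"writer writer false", 3 times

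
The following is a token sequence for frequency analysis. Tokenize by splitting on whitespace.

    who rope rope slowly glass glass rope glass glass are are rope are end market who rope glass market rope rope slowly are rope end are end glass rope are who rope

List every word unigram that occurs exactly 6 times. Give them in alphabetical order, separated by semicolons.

are; glass

Unigram counts meeting the condition (exactly 6 times):
  are: 6
  glass: 6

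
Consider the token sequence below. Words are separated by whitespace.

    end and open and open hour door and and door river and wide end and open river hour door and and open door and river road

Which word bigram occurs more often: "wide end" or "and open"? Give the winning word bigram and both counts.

"wide end": 1 occurrence
"and open": 4 occurrences

"and open" (4 vs 1)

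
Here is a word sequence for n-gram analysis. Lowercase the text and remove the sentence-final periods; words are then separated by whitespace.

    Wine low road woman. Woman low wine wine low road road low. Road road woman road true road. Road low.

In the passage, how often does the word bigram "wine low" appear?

Scanning the 19 overlapping bigram windows for "wine low":
  position 1–2: wine low
  position 8–9: wine low

2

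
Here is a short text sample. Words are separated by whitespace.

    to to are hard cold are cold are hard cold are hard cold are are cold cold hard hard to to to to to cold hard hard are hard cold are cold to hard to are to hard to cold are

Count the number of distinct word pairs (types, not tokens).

16

41 tokens → 40 bigram windows in total.
Repeated bigrams (each contributes count−1 duplicates):
  cold are: 6
  to to: 5
  are hard: 4
  hard cold: 4
  are cold: 3
  hard to: 3
  cold hard: 2
  hard hard: 2
  … (3 more repeated)
24 duplicate windows → 40 − 24 = 16 distinct.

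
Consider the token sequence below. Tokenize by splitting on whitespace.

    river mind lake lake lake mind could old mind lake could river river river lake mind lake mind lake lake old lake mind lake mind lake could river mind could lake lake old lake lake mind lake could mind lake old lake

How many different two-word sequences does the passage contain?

42 tokens → 41 bigram windows in total.
Repeated bigrams (each contributes count−1 duplicates):
  mind lake: 8
  lake mind: 6
  lake lake: 5
  lake could: 3
  lake old: 3
  old lake: 3
  could river: 2
  mind could: 2
  … (2 more repeated)
26 duplicate windows → 41 − 26 = 15 distinct.

15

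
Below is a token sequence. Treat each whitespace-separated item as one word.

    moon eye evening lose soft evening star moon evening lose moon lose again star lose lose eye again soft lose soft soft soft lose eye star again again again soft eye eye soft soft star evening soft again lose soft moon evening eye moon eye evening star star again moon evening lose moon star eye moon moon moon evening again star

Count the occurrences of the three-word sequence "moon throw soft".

Scanning the 59 overlapping trigram windows for "moon throw soft":
  (none found)

0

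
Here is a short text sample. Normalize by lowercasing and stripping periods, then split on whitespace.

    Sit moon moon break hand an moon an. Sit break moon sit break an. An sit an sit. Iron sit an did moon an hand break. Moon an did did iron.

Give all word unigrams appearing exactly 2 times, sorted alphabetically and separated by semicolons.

Unigram counts meeting the condition (exactly 2 times):
  hand: 2
  iron: 2

hand; iron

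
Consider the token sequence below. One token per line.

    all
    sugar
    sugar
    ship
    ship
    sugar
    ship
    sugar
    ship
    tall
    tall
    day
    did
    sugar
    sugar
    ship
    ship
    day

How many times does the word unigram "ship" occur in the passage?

Scanning the 18 tokens for "ship":
  position 4: ship
  position 5: ship
  position 7: ship
  position 9: ship
  position 16: ship
  position 17: ship

6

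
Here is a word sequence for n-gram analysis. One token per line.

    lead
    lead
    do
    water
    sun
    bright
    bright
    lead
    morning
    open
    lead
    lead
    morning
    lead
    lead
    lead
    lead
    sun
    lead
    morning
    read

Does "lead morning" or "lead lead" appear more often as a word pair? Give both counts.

"lead morning": 3 occurrences
"lead lead": 5 occurrences

"lead lead" (5 vs 3)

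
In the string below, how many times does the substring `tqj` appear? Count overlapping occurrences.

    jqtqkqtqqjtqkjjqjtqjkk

1

Sliding a length-3 window over the 22 characters (20 positions):
  position 18–20: tqj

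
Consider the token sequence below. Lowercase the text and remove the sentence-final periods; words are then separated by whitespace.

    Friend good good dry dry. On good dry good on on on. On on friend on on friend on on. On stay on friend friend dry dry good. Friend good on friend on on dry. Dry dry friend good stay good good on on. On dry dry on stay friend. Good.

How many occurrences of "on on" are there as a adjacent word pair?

Scanning the 50 overlapping bigram windows for "on on":
  position 10–11: on on
  position 11–12: on on
  position 12–13: on on
  position 13–14: on on
  position 16–17: on on
  position 19–20: on on
  position 20–21: on on
  position 33–34: on on
  position 43–44: on on
  position 44–45: on on

10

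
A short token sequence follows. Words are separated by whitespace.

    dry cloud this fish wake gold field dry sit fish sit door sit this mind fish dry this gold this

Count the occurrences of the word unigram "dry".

Scanning the 20 tokens for "dry":
  position 1: dry
  position 8: dry
  position 17: dry

3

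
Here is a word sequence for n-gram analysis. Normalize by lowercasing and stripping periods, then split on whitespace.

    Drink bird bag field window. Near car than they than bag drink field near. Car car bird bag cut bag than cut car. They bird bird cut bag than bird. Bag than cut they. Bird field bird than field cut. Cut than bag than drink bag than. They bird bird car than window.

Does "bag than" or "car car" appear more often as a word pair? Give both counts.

"bag than": 5 occurrences
"car car": 1 occurrence

"bag than" (5 vs 1)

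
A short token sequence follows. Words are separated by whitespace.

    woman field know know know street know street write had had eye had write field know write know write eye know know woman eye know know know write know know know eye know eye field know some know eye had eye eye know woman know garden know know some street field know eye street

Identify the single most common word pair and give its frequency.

"know know", 8 times

Bigram frequencies (highest first):
  know know: 8
  field know: 4
  eye know: 4
  know eye: 4
  know write: 3
  know street: 2
  … (23 more, each ≤ 2)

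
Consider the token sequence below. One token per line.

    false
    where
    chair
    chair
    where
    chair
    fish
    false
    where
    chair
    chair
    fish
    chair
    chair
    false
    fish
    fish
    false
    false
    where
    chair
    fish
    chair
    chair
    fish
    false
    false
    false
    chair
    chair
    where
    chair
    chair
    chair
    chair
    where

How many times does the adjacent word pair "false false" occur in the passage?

Scanning the 35 overlapping bigram windows for "false false":
  position 18–19: false false
  position 26–27: false false
  position 27–28: false false

3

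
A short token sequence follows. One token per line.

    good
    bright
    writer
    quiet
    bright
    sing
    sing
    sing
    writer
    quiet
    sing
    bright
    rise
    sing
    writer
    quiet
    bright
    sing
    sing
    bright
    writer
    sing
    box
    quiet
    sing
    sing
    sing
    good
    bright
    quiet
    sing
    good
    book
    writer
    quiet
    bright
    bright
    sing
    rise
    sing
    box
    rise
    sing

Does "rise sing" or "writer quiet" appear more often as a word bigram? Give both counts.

"writer quiet" (4 vs 3)

"rise sing": 3 occurrences
"writer quiet": 4 occurrences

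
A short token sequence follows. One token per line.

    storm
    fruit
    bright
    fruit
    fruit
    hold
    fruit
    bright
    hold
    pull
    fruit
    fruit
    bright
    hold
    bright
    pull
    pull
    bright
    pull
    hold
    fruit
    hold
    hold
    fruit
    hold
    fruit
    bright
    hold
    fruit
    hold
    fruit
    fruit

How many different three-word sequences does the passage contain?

32 tokens → 30 trigram windows in total.
Repeated trigrams (each contributes count−1 duplicates):
  fruit bright hold: 3
  fruit hold fruit: 3
  hold fruit hold: 3
  hold fruit bright: 2
7 duplicate windows → 30 − 7 = 23 distinct.

23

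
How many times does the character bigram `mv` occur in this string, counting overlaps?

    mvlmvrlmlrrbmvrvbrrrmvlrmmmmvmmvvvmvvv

Sliding a length-2 window over the 38 characters (37 positions):
  position 1–2: mv
  position 4–5: mv
  position 13–14: mv
  position 21–22: mv
  position 28–29: mv
  position 31–32: mv
  position 35–36: mv

7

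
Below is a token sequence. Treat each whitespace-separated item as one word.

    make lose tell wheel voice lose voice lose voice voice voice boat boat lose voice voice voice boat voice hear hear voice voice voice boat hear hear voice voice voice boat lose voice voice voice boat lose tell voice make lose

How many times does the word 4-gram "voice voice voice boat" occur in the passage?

Scanning the 38 overlapping 4-gram windows for "voice voice voice boat":
  position 9–12: voice voice voice boat
  position 15–18: voice voice voice boat
  position 22–25: voice voice voice boat
  position 28–31: voice voice voice boat
  position 33–36: voice voice voice boat

5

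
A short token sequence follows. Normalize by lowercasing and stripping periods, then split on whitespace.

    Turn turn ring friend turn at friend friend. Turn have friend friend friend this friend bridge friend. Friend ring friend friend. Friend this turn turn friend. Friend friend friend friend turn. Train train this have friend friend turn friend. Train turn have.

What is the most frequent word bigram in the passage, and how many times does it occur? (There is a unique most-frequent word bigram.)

Bigram frequencies (highest first):
  friend friend: 11
  friend turn: 4
  turn turn: 2
  ring friend: 2
  turn have: 2
  have friend: 2
  … (16 more, each ≤ 2)

"friend friend", 11 times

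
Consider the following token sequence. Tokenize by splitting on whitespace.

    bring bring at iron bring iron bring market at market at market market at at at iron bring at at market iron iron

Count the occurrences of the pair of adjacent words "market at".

3

Scanning the 22 overlapping bigram windows for "market at":
  position 8–9: market at
  position 10–11: market at
  position 13–14: market at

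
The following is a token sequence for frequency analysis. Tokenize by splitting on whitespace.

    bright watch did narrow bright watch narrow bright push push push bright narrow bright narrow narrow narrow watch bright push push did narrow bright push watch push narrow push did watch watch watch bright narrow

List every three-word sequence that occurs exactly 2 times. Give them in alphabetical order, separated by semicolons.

bright push push; did narrow bright; narrow bright push

Trigram counts meeting the condition (exactly 2 times):
  bright push push: 2
  did narrow bright: 2
  narrow bright push: 2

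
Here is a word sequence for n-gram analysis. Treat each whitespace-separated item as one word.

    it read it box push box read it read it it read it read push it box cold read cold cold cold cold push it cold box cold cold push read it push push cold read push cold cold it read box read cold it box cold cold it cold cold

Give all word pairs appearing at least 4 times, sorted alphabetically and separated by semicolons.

Bigram counts meeting the condition (at least 4 times):
  cold cold: 7
  it read: 5
  read it: 5

cold cold; it read; read it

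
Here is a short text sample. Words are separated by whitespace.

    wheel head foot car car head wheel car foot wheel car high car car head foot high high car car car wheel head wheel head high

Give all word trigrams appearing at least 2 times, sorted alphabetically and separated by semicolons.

Trigram counts meeting the condition (at least 2 times):
  car car head: 2
  high car car: 2

car car head; high car car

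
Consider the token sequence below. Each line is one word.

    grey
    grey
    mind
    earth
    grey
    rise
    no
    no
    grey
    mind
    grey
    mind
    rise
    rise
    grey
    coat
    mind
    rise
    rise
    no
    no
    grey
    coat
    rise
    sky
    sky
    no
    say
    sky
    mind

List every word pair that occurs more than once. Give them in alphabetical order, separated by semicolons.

Bigram counts meeting the condition (more than once):
  grey coat: 2
  grey mind: 3
  mind rise: 2
  no grey: 2
  no no: 2
  rise no: 2
  rise rise: 2

grey coat; grey mind; mind rise; no grey; no no; rise no; rise rise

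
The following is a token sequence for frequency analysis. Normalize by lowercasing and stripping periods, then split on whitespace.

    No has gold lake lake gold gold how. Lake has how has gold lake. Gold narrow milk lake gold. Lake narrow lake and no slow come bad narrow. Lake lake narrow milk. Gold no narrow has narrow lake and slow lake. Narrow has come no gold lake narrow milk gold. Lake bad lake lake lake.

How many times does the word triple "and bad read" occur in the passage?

0

Scanning the 53 overlapping trigram windows for "and bad read":
  (none found)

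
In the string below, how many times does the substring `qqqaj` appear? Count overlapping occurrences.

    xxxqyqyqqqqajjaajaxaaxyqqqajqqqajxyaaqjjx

3

Sliding a length-5 window over the 41 characters (37 positions):
  position 9–13: qqqaj
  position 24–28: qqqaj
  position 29–33: qqqaj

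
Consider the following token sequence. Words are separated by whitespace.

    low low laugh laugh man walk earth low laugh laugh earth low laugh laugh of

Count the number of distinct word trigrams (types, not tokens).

15 tokens → 13 trigram windows in total.
Repeated trigrams (each contributes count−1 duplicates):
  low laugh laugh: 3
  earth low laugh: 2
3 duplicate windows → 13 − 3 = 10 distinct.

10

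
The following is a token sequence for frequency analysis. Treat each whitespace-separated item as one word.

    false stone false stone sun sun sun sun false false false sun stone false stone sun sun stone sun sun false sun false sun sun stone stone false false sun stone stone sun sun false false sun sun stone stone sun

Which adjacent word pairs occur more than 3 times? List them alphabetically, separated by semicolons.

Bigram counts meeting the condition (more than 3 times):
  false false: 4
  false sun: 5
  stone sun: 5
  sun false: 4
  sun stone: 5
  sun sun: 8

false false; false sun; stone sun; sun false; sun stone; sun sun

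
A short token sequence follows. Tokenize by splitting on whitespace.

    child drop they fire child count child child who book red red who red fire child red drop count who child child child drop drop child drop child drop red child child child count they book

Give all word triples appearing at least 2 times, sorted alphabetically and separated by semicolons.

child child child; drop child drop

Trigram counts meeting the condition (at least 2 times):
  child child child: 2
  drop child drop: 2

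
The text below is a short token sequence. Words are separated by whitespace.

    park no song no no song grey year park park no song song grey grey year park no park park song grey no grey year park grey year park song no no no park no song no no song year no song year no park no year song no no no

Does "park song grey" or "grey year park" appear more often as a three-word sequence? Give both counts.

"park song grey": 1 occurrence
"grey year park": 4 occurrences

"grey year park" (4 vs 1)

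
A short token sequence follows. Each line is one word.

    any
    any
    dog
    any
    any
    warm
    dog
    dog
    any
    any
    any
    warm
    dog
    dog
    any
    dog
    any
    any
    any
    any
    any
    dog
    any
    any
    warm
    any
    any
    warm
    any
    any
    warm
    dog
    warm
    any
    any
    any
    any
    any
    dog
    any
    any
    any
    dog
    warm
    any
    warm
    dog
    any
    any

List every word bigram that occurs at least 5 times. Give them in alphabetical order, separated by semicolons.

any any; any dog; any warm; dog any

Bigram counts meeting the condition (at least 5 times):
  any any: 18
  any dog: 5
  any warm: 6
  dog any: 7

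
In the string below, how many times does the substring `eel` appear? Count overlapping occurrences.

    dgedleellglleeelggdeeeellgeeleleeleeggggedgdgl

5

Sliding a length-3 window over the 46 characters (44 positions):
  position 6–8: eel
  position 14–16: eel
  position 22–24: eel
  position 27–29: eel
  position 32–34: eel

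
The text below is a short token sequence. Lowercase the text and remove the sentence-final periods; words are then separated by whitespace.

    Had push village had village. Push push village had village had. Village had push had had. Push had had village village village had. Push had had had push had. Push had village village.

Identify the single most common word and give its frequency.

Unigram frequencies (highest first):
  had: 15
  village: 10
  push: 8

"had", 15 times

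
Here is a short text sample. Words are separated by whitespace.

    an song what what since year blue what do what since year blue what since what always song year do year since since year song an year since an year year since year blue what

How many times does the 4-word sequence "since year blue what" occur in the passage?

3

Scanning the 32 overlapping 4-gram windows for "since year blue what":
  position 5–8: since year blue what
  position 11–14: since year blue what
  position 32–35: since year blue what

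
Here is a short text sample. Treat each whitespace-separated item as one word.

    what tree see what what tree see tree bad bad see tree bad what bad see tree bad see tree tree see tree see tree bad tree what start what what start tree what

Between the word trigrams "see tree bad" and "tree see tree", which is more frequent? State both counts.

"see tree bad" (4 vs 3)

"see tree bad": 4 occurrences
"tree see tree": 3 occurrences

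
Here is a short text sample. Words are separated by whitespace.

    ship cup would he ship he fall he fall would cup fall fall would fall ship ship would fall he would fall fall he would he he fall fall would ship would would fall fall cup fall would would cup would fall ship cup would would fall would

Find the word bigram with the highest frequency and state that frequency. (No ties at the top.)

Bigram frequencies (highest first):
  would fall: 6
  fall would: 5
  fall fall: 4
  cup would: 3
  he fall: 3
  fall he: 3
  … (14 more, each ≤ 3)

"would fall", 6 times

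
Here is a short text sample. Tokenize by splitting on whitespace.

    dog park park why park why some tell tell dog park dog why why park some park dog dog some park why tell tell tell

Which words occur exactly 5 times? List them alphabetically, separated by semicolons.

dog; tell; why

Unigram counts meeting the condition (exactly 5 times):
  dog: 5
  tell: 5
  why: 5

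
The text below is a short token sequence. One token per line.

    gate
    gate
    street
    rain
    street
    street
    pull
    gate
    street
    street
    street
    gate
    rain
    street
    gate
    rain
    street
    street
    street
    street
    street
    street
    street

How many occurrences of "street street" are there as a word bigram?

9

Scanning the 22 overlapping bigram windows for "street street":
  position 5–6: street street
  position 9–10: street street
  position 10–11: street street
  position 17–18: street street
  position 18–19: street street
  position 19–20: street street
  position 20–21: street street
  position 21–22: street street
  position 22–23: street street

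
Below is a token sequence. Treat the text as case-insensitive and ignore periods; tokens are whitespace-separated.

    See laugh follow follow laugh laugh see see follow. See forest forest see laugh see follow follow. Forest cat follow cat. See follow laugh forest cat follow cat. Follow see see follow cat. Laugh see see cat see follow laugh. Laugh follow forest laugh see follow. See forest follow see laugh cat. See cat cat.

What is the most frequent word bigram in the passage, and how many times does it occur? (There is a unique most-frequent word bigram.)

Bigram frequencies (highest first):
  see follow: 6
  laugh see: 4
  follow see: 4
  see laugh: 3
  follow laugh: 3
  see see: 3
  … (18 more, each ≤ 3)

"see follow", 6 times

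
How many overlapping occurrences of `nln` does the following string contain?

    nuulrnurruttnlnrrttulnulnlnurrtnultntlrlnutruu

Sliding a length-3 window over the 46 characters (44 positions):
  position 13–15: nln
  position 25–27: nln

2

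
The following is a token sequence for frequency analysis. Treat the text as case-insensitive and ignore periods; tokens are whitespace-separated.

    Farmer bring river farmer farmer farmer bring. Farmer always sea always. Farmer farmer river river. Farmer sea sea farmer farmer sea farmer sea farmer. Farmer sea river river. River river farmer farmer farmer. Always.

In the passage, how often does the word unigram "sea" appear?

6

Scanning the 34 tokens for "sea":
  position 10: sea
  position 17: sea
  position 18: sea
  position 21: sea
  position 23: sea
  position 26: sea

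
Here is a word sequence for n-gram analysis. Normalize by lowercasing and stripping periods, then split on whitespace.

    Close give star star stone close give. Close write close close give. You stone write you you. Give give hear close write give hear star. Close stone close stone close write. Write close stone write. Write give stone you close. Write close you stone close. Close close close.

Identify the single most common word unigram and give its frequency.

"close", 16 times

Unigram frequencies (highest first):
  close: 16
  write: 8
  give: 7
  stone: 7
  you: 5
  star: 3
  … (1 more, each ≤ 2)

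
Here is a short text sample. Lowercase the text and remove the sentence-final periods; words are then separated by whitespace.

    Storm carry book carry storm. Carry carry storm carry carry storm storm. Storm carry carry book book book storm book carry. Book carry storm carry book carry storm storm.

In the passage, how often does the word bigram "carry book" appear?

Scanning the 28 overlapping bigram windows for "carry book":
  position 2–3: carry book
  position 15–16: carry book
  position 21–22: carry book
  position 25–26: carry book

4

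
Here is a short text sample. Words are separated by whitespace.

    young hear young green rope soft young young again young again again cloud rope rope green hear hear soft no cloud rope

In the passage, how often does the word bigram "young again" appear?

Scanning the 21 overlapping bigram windows for "young again":
  position 8–9: young again
  position 10–11: young again

2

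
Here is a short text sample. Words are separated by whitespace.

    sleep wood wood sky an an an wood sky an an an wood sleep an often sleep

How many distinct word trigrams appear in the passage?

17 tokens → 15 trigram windows in total.
Repeated trigrams (each contributes count−1 duplicates):
  an an an: 2
  an an wood: 2
  sky an an: 2
  wood sky an: 2
4 duplicate windows → 15 − 4 = 11 distinct.

11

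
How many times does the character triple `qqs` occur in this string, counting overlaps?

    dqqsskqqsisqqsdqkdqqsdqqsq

5

Sliding a length-3 window over the 26 characters (24 positions):
  position 2–4: qqs
  position 7–9: qqs
  position 12–14: qqs
  position 19–21: qqs
  position 23–25: qqs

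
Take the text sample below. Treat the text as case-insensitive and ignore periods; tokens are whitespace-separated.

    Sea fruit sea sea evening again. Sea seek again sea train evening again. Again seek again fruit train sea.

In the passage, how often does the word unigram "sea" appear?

6

Scanning the 19 tokens for "sea":
  position 1: sea
  position 3: sea
  position 4: sea
  position 7: sea
  position 10: sea
  position 19: sea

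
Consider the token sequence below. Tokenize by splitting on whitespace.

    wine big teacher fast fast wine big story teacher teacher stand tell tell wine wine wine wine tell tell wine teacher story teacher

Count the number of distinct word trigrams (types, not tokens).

19

23 tokens → 21 trigram windows in total.
Repeated trigrams (each contributes count−1 duplicates):
  tell tell wine: 2
  wine wine wine: 2
2 duplicate windows → 21 − 2 = 19 distinct.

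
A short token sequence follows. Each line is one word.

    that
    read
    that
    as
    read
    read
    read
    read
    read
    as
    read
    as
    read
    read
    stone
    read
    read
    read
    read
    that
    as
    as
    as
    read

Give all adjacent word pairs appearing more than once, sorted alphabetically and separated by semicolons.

Bigram counts meeting the condition (more than once):
  as as: 2
  as read: 4
  read as: 2
  read read: 8
  read that: 2
  that as: 2

as as; as read; read as; read read; read that; that as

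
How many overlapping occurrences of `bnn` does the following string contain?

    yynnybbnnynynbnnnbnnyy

Sliding a length-3 window over the 22 characters (20 positions):
  position 7–9: bnn
  position 14–16: bnn
  position 18–20: bnn

3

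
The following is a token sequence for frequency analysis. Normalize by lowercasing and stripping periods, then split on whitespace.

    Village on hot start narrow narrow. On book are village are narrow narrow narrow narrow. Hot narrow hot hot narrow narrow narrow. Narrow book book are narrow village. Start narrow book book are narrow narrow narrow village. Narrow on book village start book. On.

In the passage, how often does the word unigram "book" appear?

Scanning the 44 tokens for "book":
  position 8: book
  position 24: book
  position 25: book
  position 31: book
  position 32: book
  position 40: book
  position 43: book

7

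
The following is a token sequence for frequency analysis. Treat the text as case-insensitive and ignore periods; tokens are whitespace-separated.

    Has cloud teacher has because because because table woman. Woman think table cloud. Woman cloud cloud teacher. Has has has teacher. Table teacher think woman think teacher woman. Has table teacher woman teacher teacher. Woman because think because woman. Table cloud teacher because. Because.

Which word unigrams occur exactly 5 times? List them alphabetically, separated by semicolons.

cloud; table

Unigram counts meeting the condition (exactly 5 times):
  cloud: 5
  table: 5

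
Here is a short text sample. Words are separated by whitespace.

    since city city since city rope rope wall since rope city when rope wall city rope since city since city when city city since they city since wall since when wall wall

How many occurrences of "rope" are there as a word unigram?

Scanning the 32 tokens for "rope":
  position 6: rope
  position 7: rope
  position 10: rope
  position 13: rope
  position 16: rope

5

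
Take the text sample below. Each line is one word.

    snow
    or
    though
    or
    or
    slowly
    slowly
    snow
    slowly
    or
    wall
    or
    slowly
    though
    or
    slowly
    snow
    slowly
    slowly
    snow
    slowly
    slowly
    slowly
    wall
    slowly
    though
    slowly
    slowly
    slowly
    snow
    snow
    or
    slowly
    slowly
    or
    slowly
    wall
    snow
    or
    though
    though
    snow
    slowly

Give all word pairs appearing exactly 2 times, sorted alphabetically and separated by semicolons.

or though; slowly or; slowly though; slowly wall; though or

Bigram counts meeting the condition (exactly 2 times):
  or though: 2
  slowly or: 2
  slowly though: 2
  slowly wall: 2
  though or: 2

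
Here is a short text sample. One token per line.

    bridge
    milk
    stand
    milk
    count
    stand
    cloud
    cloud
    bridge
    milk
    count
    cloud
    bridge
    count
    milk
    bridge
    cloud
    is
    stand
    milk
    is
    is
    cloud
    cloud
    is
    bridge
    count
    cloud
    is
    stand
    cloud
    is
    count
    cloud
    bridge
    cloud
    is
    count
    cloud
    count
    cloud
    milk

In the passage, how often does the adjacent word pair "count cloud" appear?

5

Scanning the 41 overlapping bigram windows for "count cloud":
  position 11–12: count cloud
  position 27–28: count cloud
  position 33–34: count cloud
  position 38–39: count cloud
  position 40–41: count cloud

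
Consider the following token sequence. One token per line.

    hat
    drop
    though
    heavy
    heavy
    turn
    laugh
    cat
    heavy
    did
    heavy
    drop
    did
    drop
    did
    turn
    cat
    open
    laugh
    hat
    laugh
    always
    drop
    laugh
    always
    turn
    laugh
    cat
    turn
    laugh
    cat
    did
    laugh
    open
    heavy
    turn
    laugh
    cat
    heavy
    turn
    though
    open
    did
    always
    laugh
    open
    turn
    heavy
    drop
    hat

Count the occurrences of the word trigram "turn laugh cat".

4

Scanning the 48 overlapping trigram windows for "turn laugh cat":
  position 6–8: turn laugh cat
  position 26–28: turn laugh cat
  position 29–31: turn laugh cat
  position 36–38: turn laugh cat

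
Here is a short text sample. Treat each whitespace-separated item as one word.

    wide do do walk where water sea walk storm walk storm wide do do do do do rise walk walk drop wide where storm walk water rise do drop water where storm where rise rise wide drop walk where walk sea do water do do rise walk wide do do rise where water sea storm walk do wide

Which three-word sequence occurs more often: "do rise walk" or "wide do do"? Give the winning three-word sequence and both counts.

"do rise walk": 2 occurrences
"wide do do": 3 occurrences

"wide do do" (3 vs 2)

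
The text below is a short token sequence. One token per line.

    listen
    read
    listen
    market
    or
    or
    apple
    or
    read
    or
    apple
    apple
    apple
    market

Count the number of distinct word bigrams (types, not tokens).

14 tokens → 13 bigram windows in total.
Repeated bigrams (each contributes count−1 duplicates):
  apple apple: 2
  or apple: 2
2 duplicate windows → 13 − 2 = 11 distinct.

11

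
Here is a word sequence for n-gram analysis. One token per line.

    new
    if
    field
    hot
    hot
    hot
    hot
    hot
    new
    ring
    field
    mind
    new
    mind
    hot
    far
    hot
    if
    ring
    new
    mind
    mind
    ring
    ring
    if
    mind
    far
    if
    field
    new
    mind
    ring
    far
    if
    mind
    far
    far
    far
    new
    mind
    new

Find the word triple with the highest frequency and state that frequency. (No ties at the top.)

"hot hot hot", 3 times

Trigram frequencies (highest first):
  hot hot hot: 3
  if mind far: 2
  new if field: 1
  if field hot: 1
  field hot hot: 1
  hot hot new: 1
  … (30 more, each ≤ 1)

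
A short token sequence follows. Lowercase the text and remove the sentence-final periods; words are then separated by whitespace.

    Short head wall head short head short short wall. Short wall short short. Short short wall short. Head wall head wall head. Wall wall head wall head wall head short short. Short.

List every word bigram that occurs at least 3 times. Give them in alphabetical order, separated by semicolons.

head short; head wall; short head; short short; short wall; wall head; wall short

Bigram counts meeting the condition (at least 3 times):
  head short: 3
  head wall: 6
  short head: 3
  short short: 6
  short wall: 3
  wall head: 6
  wall short: 3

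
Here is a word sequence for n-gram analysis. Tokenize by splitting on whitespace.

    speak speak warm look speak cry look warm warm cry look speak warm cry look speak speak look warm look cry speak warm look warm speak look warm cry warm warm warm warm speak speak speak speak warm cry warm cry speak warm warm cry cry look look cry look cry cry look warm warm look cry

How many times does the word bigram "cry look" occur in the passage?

Scanning the 56 overlapping bigram windows for "cry look":
  position 6–7: cry look
  position 10–11: cry look
  position 14–15: cry look
  position 46–47: cry look
  position 49–50: cry look
  position 52–53: cry look

6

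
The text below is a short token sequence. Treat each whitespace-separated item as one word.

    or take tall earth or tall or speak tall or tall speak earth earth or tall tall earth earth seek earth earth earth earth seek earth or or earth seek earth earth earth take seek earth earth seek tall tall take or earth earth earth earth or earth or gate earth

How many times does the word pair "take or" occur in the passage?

1

Scanning the 50 overlapping bigram windows for "take or":
  position 41–42: take or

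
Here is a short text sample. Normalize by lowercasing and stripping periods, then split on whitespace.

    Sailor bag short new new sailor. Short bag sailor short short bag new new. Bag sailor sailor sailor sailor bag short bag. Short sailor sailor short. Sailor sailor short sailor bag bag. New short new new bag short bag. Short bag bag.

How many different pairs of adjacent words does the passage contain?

15

42 tokens → 41 bigram windows in total.
Repeated bigrams (each contributes count−1 duplicates):
  bag short: 5
  sailor sailor: 5
  short bag: 5
  sailor short: 4
  new new: 3
  sailor bag: 3
  short sailor: 3
  bag bag: 2
  … (4 more repeated)
26 duplicate windows → 41 − 26 = 15 distinct.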